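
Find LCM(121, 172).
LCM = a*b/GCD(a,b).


GCD(121, 172) = 1
LCM = 121*172/1 = 20812/1 = 20812

LCM = 20812


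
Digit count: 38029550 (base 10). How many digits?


38029550 has 8 digits in base 10
floor(log10(38029550)) + 1 = floor(7.5801) + 1 = 8

8 digits (base 10)


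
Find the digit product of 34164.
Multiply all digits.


3 × 4 × 1 × 6 × 4 = 288


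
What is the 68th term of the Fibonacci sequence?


Sequence: 1, 1, 2, 3, 5, 8, 13, 21, 34, 55, 89, 144, 233, 377, 610, 987, 1597, 2584, 4181, 6765, 10946, 17711, 28657, 46368, 75025, 121393, 196418, 317811, 514229, 832040, 1346269, 2178309, 3524578, 5702887, 9227465, 14930352, 24157817, 39088169, 63245986, 102334155, 165580141, 267914296, 433494437, 701408733, 1134903170, 1836311903, 2971215073, 4807526976, 7778742049, 12586269025, 20365011074, 32951280099, 53316291173, 86267571272, 139583862445, 225851433717, 365435296162, 591286729879, 956722026041, 1548008755920, 2504730781961, 4052739537881, 6557470319842, 10610209857723, 17167680177565, 27777890035288, 44945570212853, 72723460248141
F(68) = 72723460248141


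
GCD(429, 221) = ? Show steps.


429 = 1 * 221 + 208
221 = 1 * 208 + 13
208 = 16 * 13 + 0
GCD = 13


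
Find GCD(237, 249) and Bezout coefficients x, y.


Tabular extended Euclidean (each row: r = 237*s + 249*t):
r=237, s=1, t=0
r=249, s=0, t=1
q=0: r=237, s=1, t=0   [237*(1) + 249*(0) = 237]
q=1: r=12, s=-1, t=1   [237*(-1) + 249*(1) = 12]
q=19: r=9, s=20, t=-19   [237*(20) + 249*(-19) = 9]
q=1: r=3, s=-21, t=20   [237*(-21) + 249*(20) = 3]
q=3: r=0, s=83, t=-79   [237*(83) + 249*(-79) = 0]
GCD = 3; from the row with r=3: x=-21, y=20
Check: 237*(-21) + 249*(20) = -4977 + 4980 = 3

GCD = 3, x = -21, y = 20


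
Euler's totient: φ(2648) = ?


2648 = 2^3 × 331
Prime factors: 2, 331
φ(2648) = 2648 × (1-1/2) × (1-1/331)
= 2648 × 1/2 × 330/331 = 1320

φ(2648) = 1320


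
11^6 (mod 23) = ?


11^1 mod 23 = 11
11^2 mod 23 = 6
11^3 mod 23 = 20
11^4 mod 23 = 13
11^5 mod 23 = 5
11^6 mod 23 = 9


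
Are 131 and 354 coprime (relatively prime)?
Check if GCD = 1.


Euclidean algorithm:
354 = 2 * 131 + 92
131 = 1 * 92 + 39
92 = 2 * 39 + 14
39 = 2 * 14 + 11
14 = 1 * 11 + 3
11 = 3 * 3 + 2
3 = 1 * 2 + 1
2 = 2 * 1 + 0
GCD(131, 354) = 1

Yes, coprime (GCD = 1)


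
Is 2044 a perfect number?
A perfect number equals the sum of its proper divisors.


Proper divisors of 2044: 1, 2, 4, 7, 14, 28, 73, 146, 292, 511, 1022
Sum = 1 + 2 + 4 + 7 + 14 + 28 + 73 + 146 + 292 + 511 + 1022 = 2100

No, 2044 is not perfect (2100 ≠ 2044)


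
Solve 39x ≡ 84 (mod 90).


GCD(39, 90) = 3 divides 84
Divide: 13x ≡ 28 (mod 30)
x ≡ 16 (mod 30)


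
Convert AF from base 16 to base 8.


AF (base 16) = 175 (decimal)
175 (decimal) = 257 (base 8)


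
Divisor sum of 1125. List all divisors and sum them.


Divisors of 1125: 1, 3, 5, 9, 15, 25, 45, 75, 125, 225, 375, 1125
Sum = 1 + 3 + 5 + 9 + 15 + 25 + 45 + 75 + 125 + 225 + 375 + 1125 = 2028

σ(1125) = 2028


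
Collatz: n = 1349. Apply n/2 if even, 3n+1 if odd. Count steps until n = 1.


1349 → 4048 → 2024 → 1012 → 506 → 253 → 760 → 380 → 190 → 95 → 286 → 143 → 430 → 215 → 646 → 323 → 970 → 485 → 1456 → 728 → 364 → 182 → 91 → 274 → 137 → 412 → 206 → 103 → 310 → 155 → 466 → 233 → 700 → 350 → 175 → 526 → 263 → 790 → 395 → 1186 → 593 → 1780 → 890 → 445 → 1336 → 668 → 334 → 167 → 502 → 251 → 754 → 377 → 1132 → 566 → 283 → 850 → 425 → 1276 → 638 → 319 → 958 → 479 → 1438 → 719 → 2158 → 1079 → 3238 → 1619 → 4858 → 2429 → 7288 → 3644 → 1822 → 911 → 2734 → 1367 → 4102 → 2051 → 6154 → 3077 → 9232 → 4616 → 2308 → 1154 → 577 → 1732 → 866 → 433 → 1300 → 650 → 325 → 976 → 488 → 244 → 122 → 61 → 184 → 92 → 46 → 23 → 70 → 35 → 106 → 53 → 160 → 80 → 40 → 20 → 10 → 5 → 16 → 8 → 4 → 2 → 1
Total steps = 114

114 steps


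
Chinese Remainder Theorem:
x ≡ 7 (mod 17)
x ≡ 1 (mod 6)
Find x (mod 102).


M = 17*6 = 102
M1 = M/17 = 6, M2 = M/6 = 17
M1^(-1) mod 17 = 3, M2^(-1) mod 6 = 5
x = 7*6*3 + 1*17*5 = 211
211 mod 102 = 7
Check: 7 mod 17 = 7 ✓, 7 mod 6 = 1 ✓

x ≡ 7 (mod 102)


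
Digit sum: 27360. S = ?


2 + 7 + 3 + 6 + 0 = 18


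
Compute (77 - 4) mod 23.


77 - 4 = 73
73 mod 23 = 4


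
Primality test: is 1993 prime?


Check divisors up to sqrt(1993) = 44.6430
No divisors found.
1993 is prime.

Yes, 1993 is prime


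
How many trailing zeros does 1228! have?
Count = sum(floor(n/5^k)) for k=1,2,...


floor(1228/5) = 245
floor(1228/25) = 49
floor(1228/125) = 9
floor(1228/625) = 1
Total = 304

304 trailing zeros


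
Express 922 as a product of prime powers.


922 / 2 = 461
461 / 461 = 1
922 = 2 × 461


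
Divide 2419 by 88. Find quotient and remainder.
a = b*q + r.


2419 = 88 * 27 + 43
Check: 2376 + 43 = 2419

q = 27, r = 43


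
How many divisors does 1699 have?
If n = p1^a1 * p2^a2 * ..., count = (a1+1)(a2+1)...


1699 = 1699^1
d(1699) = (1+1) = 2

2 divisors


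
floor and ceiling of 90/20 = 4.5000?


90/20 = 4.5000
floor = 4
ceil = 5

floor = 4, ceil = 5


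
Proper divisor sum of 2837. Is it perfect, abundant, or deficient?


Proper divisors: 1
Sum = 1 = 1
1 < 2837 → deficient

s(2837) = 1 (deficient)


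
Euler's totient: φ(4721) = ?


4721 = 4721
Prime factors: 4721
φ(4721) = 4721 × (1-1/4721)
= 4721 × 4720/4721 = 4720

φ(4721) = 4720


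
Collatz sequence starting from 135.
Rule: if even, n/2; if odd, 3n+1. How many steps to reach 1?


135 → 406 → 203 → 610 → 305 → 916 → 458 → 229 → 688 → 344 → 172 → 86 → 43 → 130 → 65 → 196 → 98 → 49 → 148 → 74 → 37 → 112 → 56 → 28 → 14 → 7 → 22 → 11 → 34 → 17 → 52 → 26 → 13 → 40 → 20 → 10 → 5 → 16 → 8 → 4 → 2 → 1
Total steps = 41

41 steps


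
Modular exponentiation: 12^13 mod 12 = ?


12^1 mod 12 = 0
12^2 mod 12 = 0
12^3 mod 12 = 0
12^4 mod 12 = 0
12^5 mod 12 = 0
12^6 mod 12 = 0
12^7 mod 12 = 0
12^8 mod 12 = 0
12^9 mod 12 = 0
12^10 mod 12 = 0
12^11 mod 12 = 0
12^12 mod 12 = 0
12^13 mod 12 = 0


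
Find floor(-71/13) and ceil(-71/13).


-71/13 = -5.4615
floor = -6
ceil = -5

floor = -6, ceil = -5


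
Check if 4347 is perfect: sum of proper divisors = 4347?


Proper divisors of 4347: 1, 3, 7, 9, 21, 23, 27, 63, 69, 161, 189, 207, 483, 621, 1449
Sum = 1 + 3 + 7 + 9 + 21 + 23 + 27 + 63 + 69 + 161 + 189 + 207 + 483 + 621 + 1449 = 3333

No, 4347 is not perfect (3333 ≠ 4347)


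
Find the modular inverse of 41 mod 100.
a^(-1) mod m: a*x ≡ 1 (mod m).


Use the extended Euclidean algorithm on (100, 41); each row r = 100*s + 41*t:
r=100, s=1, t=0
r=41, s=0, t=1
q=2: r=18, s=1, t=-2   [100*(1) + 41*(-2) = 18]
q=2: r=5, s=-2, t=5   [100*(-2) + 41*(5) = 5]
q=3: r=3, s=7, t=-17   [100*(7) + 41*(-17) = 3]
q=1: r=2, s=-9, t=22   [100*(-9) + 41*(22) = 2]
q=1: r=1, s=16, t=-39   [100*(16) + 41*(-39) = 1]
q=2: r=0, s=-41, t=100   [100*(-41) + 41*(100) = 0]
GCD = 1 with t = -39, so 41*(-39) ≡ 1 (mod 100)
Inverse = -39 mod 100 = 61
Check: 41 * 61 = 2501 ≡ 1 (mod 100)

41^(-1) ≡ 61 (mod 100)


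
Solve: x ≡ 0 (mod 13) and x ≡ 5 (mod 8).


M = 13*8 = 104
M1 = M/13 = 8, M2 = M/8 = 13
M1^(-1) mod 13 = 5, M2^(-1) mod 8 = 5
x = 0*8*5 + 5*13*5 = 325
325 mod 104 = 13
Check: 13 mod 13 = 0 ✓, 13 mod 8 = 5 ✓

x ≡ 13 (mod 104)


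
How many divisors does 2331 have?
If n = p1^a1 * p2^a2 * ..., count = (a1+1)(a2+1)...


2331 = 3^2 × 7^1 × 37^1
d(2331) = (2+1) × (1+1) × (1+1) = 12

12 divisors


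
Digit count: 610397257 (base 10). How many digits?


610397257 has 9 digits in base 10
floor(log10(610397257)) + 1 = floor(8.7856) + 1 = 9

9 digits (base 10)


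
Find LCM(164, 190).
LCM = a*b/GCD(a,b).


GCD(164, 190) = 2
LCM = 164*190/2 = 31160/2 = 15580

LCM = 15580


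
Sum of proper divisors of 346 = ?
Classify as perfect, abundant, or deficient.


Proper divisors: 1, 2, 173
Sum = 1 + 2 + 173 = 176
176 < 346 → deficient

s(346) = 176 (deficient)


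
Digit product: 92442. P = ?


9 × 2 × 4 × 4 × 2 = 576


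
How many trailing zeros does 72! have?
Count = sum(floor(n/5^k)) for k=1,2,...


floor(72/5) = 14
floor(72/25) = 2
Total = 16

16 trailing zeros


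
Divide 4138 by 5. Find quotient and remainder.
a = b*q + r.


4138 = 5 * 827 + 3
Check: 4135 + 3 = 4138

q = 827, r = 3


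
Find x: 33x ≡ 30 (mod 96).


GCD(33, 96) = 3 divides 30
Divide: 11x ≡ 10 (mod 32)
x ≡ 30 (mod 32)


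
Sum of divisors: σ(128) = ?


Divisors of 128: 1, 2, 4, 8, 16, 32, 64, 128
Sum = 1 + 2 + 4 + 8 + 16 + 32 + 64 + 128 = 255

σ(128) = 255


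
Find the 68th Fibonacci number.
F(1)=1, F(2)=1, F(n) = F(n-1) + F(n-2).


Sequence: 1, 1, 2, 3, 5, 8, 13, 21, 34, 55, 89, 144, 233, 377, 610, 987, 1597, 2584, 4181, 6765, 10946, 17711, 28657, 46368, 75025, 121393, 196418, 317811, 514229, 832040, 1346269, 2178309, 3524578, 5702887, 9227465, 14930352, 24157817, 39088169, 63245986, 102334155, 165580141, 267914296, 433494437, 701408733, 1134903170, 1836311903, 2971215073, 4807526976, 7778742049, 12586269025, 20365011074, 32951280099, 53316291173, 86267571272, 139583862445, 225851433717, 365435296162, 591286729879, 956722026041, 1548008755920, 2504730781961, 4052739537881, 6557470319842, 10610209857723, 17167680177565, 27777890035288, 44945570212853, 72723460248141
F(68) = 72723460248141


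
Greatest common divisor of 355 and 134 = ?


355 = 2 * 134 + 87
134 = 1 * 87 + 47
87 = 1 * 47 + 40
47 = 1 * 40 + 7
40 = 5 * 7 + 5
7 = 1 * 5 + 2
5 = 2 * 2 + 1
2 = 2 * 1 + 0
GCD = 1


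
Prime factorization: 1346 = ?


1346 / 2 = 673
673 / 673 = 1
1346 = 2 × 673


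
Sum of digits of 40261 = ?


4 + 0 + 2 + 6 + 1 = 13


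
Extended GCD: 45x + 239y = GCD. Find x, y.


Tabular extended Euclidean (each row: r = 45*s + 239*t):
r=45, s=1, t=0
r=239, s=0, t=1
q=0: r=45, s=1, t=0   [45*(1) + 239*(0) = 45]
q=5: r=14, s=-5, t=1   [45*(-5) + 239*(1) = 14]
q=3: r=3, s=16, t=-3   [45*(16) + 239*(-3) = 3]
q=4: r=2, s=-69, t=13   [45*(-69) + 239*(13) = 2]
q=1: r=1, s=85, t=-16   [45*(85) + 239*(-16) = 1]
q=2: r=0, s=-239, t=45   [45*(-239) + 239*(45) = 0]
GCD = 1; from the row with r=1: x=85, y=-16
Check: 45*(85) + 239*(-16) = 3825 - 3824 = 1

GCD = 1, x = 85, y = -16


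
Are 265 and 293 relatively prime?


Euclidean algorithm:
293 = 1 * 265 + 28
265 = 9 * 28 + 13
28 = 2 * 13 + 2
13 = 6 * 2 + 1
2 = 2 * 1 + 0
GCD(265, 293) = 1

Yes, coprime (GCD = 1)


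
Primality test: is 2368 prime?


2368 / 2 = 1184 (exact division)
2368 is NOT prime.

No, 2368 is not prime


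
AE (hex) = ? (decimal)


AE (base 16) = 174 (decimal)
174 (decimal) = 174 (base 10)


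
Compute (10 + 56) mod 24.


10 + 56 = 66
66 mod 24 = 18


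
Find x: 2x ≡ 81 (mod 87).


GCD(2, 87) = 1, unique solution
a^(-1) mod 87 = 44
x = 44 * 81 mod 87 = 84

x ≡ 84 (mod 87)


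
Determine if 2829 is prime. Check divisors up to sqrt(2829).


2829 / 3 = 943 (exact division)
2829 is NOT prime.

No, 2829 is not prime


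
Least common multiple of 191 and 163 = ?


GCD(191, 163) = 1
LCM = 191*163/1 = 31133/1 = 31133

LCM = 31133


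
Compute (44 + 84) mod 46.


44 + 84 = 128
128 mod 46 = 36


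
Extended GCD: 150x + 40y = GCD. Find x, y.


Tabular extended Euclidean (each row: r = 150*s + 40*t):
r=150, s=1, t=0
r=40, s=0, t=1
q=3: r=30, s=1, t=-3   [150*(1) + 40*(-3) = 30]
q=1: r=10, s=-1, t=4   [150*(-1) + 40*(4) = 10]
q=3: r=0, s=4, t=-15   [150*(4) + 40*(-15) = 0]
GCD = 10; from the row with r=10: x=-1, y=4
Check: 150*(-1) + 40*(4) = -150 + 160 = 10

GCD = 10, x = -1, y = 4


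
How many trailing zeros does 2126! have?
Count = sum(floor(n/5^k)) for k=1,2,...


floor(2126/5) = 425
floor(2126/25) = 85
floor(2126/125) = 17
floor(2126/625) = 3
Total = 530

530 trailing zeros


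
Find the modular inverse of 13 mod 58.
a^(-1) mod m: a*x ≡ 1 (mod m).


Use the extended Euclidean algorithm on (58, 13); each row r = 58*s + 13*t:
r=58, s=1, t=0
r=13, s=0, t=1
q=4: r=6, s=1, t=-4   [58*(1) + 13*(-4) = 6]
q=2: r=1, s=-2, t=9   [58*(-2) + 13*(9) = 1]
q=6: r=0, s=13, t=-58   [58*(13) + 13*(-58) = 0]
GCD = 1 with t = 9, so 13*(9) ≡ 1 (mod 58)
Inverse = 9 mod 58 = 9
Check: 13 * 9 = 117 ≡ 1 (mod 58)

13^(-1) ≡ 9 (mod 58)


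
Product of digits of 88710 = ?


8 × 8 × 7 × 1 × 0 = 0


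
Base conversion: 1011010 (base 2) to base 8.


1011010 (base 2) = 90 (decimal)
90 (decimal) = 132 (base 8)


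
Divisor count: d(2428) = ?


2428 = 2^2 × 607^1
d(2428) = (2+1) × (1+1) = 6

6 divisors


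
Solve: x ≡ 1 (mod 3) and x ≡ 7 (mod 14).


M = 3*14 = 42
M1 = M/3 = 14, M2 = M/14 = 3
M1^(-1) mod 3 = 2, M2^(-1) mod 14 = 5
x = 1*14*2 + 7*3*5 = 133
133 mod 42 = 7
Check: 7 mod 3 = 1 ✓, 7 mod 14 = 7 ✓

x ≡ 7 (mod 42)


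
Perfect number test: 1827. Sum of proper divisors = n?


Proper divisors of 1827: 1, 3, 7, 9, 21, 29, 63, 87, 203, 261, 609
Sum = 1 + 3 + 7 + 9 + 21 + 29 + 63 + 87 + 203 + 261 + 609 = 1293

No, 1827 is not perfect (1293 ≠ 1827)


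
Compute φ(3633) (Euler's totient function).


3633 = 3 × 7 × 173
Prime factors: 3, 7, 173
φ(3633) = 3633 × (1-1/3) × (1-1/7) × (1-1/173)
= 3633 × 2/3 × 6/7 × 172/173 = 2064

φ(3633) = 2064


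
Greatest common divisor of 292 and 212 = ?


292 = 1 * 212 + 80
212 = 2 * 80 + 52
80 = 1 * 52 + 28
52 = 1 * 28 + 24
28 = 1 * 24 + 4
24 = 6 * 4 + 0
GCD = 4


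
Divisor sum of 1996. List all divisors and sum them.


Divisors of 1996: 1, 2, 4, 499, 998, 1996
Sum = 1 + 2 + 4 + 499 + 998 + 1996 = 3500

σ(1996) = 3500


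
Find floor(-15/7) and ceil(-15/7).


-15/7 = -2.1429
floor = -3
ceil = -2

floor = -3, ceil = -2


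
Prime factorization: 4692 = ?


4692 / 2 = 2346
2346 / 2 = 1173
1173 / 3 = 391
391 / 17 = 23
23 / 23 = 1
4692 = 2^2 × 3 × 17 × 23


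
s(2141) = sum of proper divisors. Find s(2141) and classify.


Proper divisors: 1
Sum = 1 = 1
1 < 2141 → deficient

s(2141) = 1 (deficient)


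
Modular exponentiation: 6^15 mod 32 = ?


6^1 mod 32 = 6
6^2 mod 32 = 4
6^3 mod 32 = 24
6^4 mod 32 = 16
6^5 mod 32 = 0
6^6 mod 32 = 0
6^7 mod 32 = 0
6^8 mod 32 = 0
6^9 mod 32 = 0
6^10 mod 32 = 0
6^11 mod 32 = 0
6^12 mod 32 = 0
6^13 mod 32 = 0
6^14 mod 32 = 0
6^15 mod 32 = 0


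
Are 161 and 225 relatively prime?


Euclidean algorithm:
225 = 1 * 161 + 64
161 = 2 * 64 + 33
64 = 1 * 33 + 31
33 = 1 * 31 + 2
31 = 15 * 2 + 1
2 = 2 * 1 + 0
GCD(161, 225) = 1

Yes, coprime (GCD = 1)


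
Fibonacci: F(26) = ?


Sequence: 1, 1, 2, 3, 5, 8, 13, 21, 34, 55, 89, 144, 233, 377, 610, 987, 1597, 2584, 4181, 6765, 10946, 17711, 28657, 46368, 75025, 121393
F(26) = 121393


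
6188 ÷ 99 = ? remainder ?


6188 = 99 * 62 + 50
Check: 6138 + 50 = 6188

q = 62, r = 50


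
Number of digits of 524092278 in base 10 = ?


524092278 has 9 digits in base 10
floor(log10(524092278)) + 1 = floor(8.7194) + 1 = 9

9 digits (base 10)


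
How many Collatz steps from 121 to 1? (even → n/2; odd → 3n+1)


121 → 364 → 182 → 91 → 274 → 137 → 412 → 206 → 103 → 310 → 155 → 466 → 233 → 700 → 350 → 175 → 526 → 263 → 790 → 395 → 1186 → 593 → 1780 → 890 → 445 → 1336 → 668 → 334 → 167 → 502 → 251 → 754 → 377 → 1132 → 566 → 283 → 850 → 425 → 1276 → 638 → 319 → 958 → 479 → 1438 → 719 → 2158 → 1079 → 3238 → 1619 → 4858 → 2429 → 7288 → 3644 → 1822 → 911 → 2734 → 1367 → 4102 → 2051 → 6154 → 3077 → 9232 → 4616 → 2308 → 1154 → 577 → 1732 → 866 → 433 → 1300 → 650 → 325 → 976 → 488 → 244 → 122 → 61 → 184 → 92 → 46 → 23 → 70 → 35 → 106 → 53 → 160 → 80 → 40 → 20 → 10 → 5 → 16 → 8 → 4 → 2 → 1
Total steps = 95

95 steps


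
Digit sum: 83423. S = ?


8 + 3 + 4 + 2 + 3 = 20


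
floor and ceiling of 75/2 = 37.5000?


75/2 = 37.5000
floor = 37
ceil = 38

floor = 37, ceil = 38


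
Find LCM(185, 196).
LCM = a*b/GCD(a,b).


GCD(185, 196) = 1
LCM = 185*196/1 = 36260/1 = 36260

LCM = 36260


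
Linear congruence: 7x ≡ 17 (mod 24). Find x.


GCD(7, 24) = 1, unique solution
a^(-1) mod 24 = 7
x = 7 * 17 mod 24 = 23

x ≡ 23 (mod 24)


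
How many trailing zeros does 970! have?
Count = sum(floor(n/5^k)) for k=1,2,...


floor(970/5) = 194
floor(970/25) = 38
floor(970/125) = 7
floor(970/625) = 1
Total = 240

240 trailing zeros


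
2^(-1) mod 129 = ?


Use the extended Euclidean algorithm on (129, 2); each row r = 129*s + 2*t:
r=129, s=1, t=0
r=2, s=0, t=1
q=64: r=1, s=1, t=-64   [129*(1) + 2*(-64) = 1]
q=2: r=0, s=-2, t=129   [129*(-2) + 2*(129) = 0]
GCD = 1 with t = -64, so 2*(-64) ≡ 1 (mod 129)
Inverse = -64 mod 129 = 65
Check: 2 * 65 = 130 ≡ 1 (mod 129)

2^(-1) ≡ 65 (mod 129)


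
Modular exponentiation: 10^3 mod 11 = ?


10^1 mod 11 = 10
10^2 mod 11 = 1
10^3 mod 11 = 10


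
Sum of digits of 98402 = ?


9 + 8 + 4 + 0 + 2 = 23


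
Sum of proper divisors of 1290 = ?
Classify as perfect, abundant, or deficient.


Proper divisors: 1, 2, 3, 5, 6, 10, 15, 30, 43, 86, 129, 215, 258, 430, 645
Sum = 1 + 2 + 3 + 5 + 6 + 10 + 15 + 30 + 43 + 86 + 129 + 215 + 258 + 430 + 645 = 1878
1878 > 1290 → abundant

s(1290) = 1878 (abundant)


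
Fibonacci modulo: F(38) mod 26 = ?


F(k) mod 26 for k=1..38:
1, 1, 2, 3, 5, 8, 13, 21, 8, 3, 11, 14, 25, 13, 12, 25, 11, 10, 21, 5, 0, 5, 5, 10, 15, 25, 14, 13, 1, 14, 15, 3, 18, 21, 13, 8, 21, 3
F(38) mod 26 = 3


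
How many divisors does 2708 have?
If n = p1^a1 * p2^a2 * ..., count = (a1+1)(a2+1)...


2708 = 2^2 × 677^1
d(2708) = (2+1) × (1+1) = 6

6 divisors


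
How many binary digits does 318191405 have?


318191405 in base 2 = 10010111101110011011100101101
Number of digits = 29

29 digits (base 2)


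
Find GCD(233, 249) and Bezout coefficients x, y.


Tabular extended Euclidean (each row: r = 233*s + 249*t):
r=233, s=1, t=0
r=249, s=0, t=1
q=0: r=233, s=1, t=0   [233*(1) + 249*(0) = 233]
q=1: r=16, s=-1, t=1   [233*(-1) + 249*(1) = 16]
q=14: r=9, s=15, t=-14   [233*(15) + 249*(-14) = 9]
q=1: r=7, s=-16, t=15   [233*(-16) + 249*(15) = 7]
q=1: r=2, s=31, t=-29   [233*(31) + 249*(-29) = 2]
q=3: r=1, s=-109, t=102   [233*(-109) + 249*(102) = 1]
q=2: r=0, s=249, t=-233   [233*(249) + 249*(-233) = 0]
GCD = 1; from the row with r=1: x=-109, y=102
Check: 233*(-109) + 249*(102) = -25397 + 25398 = 1

GCD = 1, x = -109, y = 102


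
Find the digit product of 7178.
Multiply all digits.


7 × 1 × 7 × 8 = 392


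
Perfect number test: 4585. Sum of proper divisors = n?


Proper divisors of 4585: 1, 5, 7, 35, 131, 655, 917
Sum = 1 + 5 + 7 + 35 + 131 + 655 + 917 = 1751

No, 4585 is not perfect (1751 ≠ 4585)


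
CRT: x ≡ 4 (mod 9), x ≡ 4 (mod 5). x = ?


M = 9*5 = 45
M1 = M/9 = 5, M2 = M/5 = 9
M1^(-1) mod 9 = 2, M2^(-1) mod 5 = 4
x = 4*5*2 + 4*9*4 = 184
184 mod 45 = 4
Check: 4 mod 9 = 4 ✓, 4 mod 5 = 4 ✓

x ≡ 4 (mod 45)


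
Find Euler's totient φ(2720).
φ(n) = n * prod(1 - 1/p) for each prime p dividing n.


2720 = 2^5 × 5 × 17
Prime factors: 2, 5, 17
φ(2720) = 2720 × (1-1/2) × (1-1/5) × (1-1/17)
= 2720 × 1/2 × 4/5 × 16/17 = 1024

φ(2720) = 1024


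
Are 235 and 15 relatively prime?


Euclidean algorithm:
235 = 15 * 15 + 10
15 = 1 * 10 + 5
10 = 2 * 5 + 0
GCD(235, 15) = 5

No, not coprime (GCD = 5)


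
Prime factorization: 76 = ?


76 / 2 = 38
38 / 2 = 19
19 / 19 = 1
76 = 2^2 × 19


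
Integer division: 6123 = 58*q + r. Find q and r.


6123 = 58 * 105 + 33
Check: 6090 + 33 = 6123

q = 105, r = 33


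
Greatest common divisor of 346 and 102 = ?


346 = 3 * 102 + 40
102 = 2 * 40 + 22
40 = 1 * 22 + 18
22 = 1 * 18 + 4
18 = 4 * 4 + 2
4 = 2 * 2 + 0
GCD = 2


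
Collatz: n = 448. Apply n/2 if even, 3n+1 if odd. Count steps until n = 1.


448 → 224 → 112 → 56 → 28 → 14 → 7 → 22 → 11 → 34 → 17 → 52 → 26 → 13 → 40 → 20 → 10 → 5 → 16 → 8 → 4 → 2 → 1
Total steps = 22

22 steps


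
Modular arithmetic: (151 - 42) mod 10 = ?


151 - 42 = 109
109 mod 10 = 9


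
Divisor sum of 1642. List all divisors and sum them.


Divisors of 1642: 1, 2, 821, 1642
Sum = 1 + 2 + 821 + 1642 = 2466

σ(1642) = 2466


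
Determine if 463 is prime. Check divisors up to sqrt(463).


Check divisors up to sqrt(463) = 21.5174
No divisors found.
463 is prime.

Yes, 463 is prime


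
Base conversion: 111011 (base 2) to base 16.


111011 (base 2) = 59 (decimal)
59 (decimal) = 3B (base 16)


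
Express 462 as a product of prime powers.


462 / 2 = 231
231 / 3 = 77
77 / 7 = 11
11 / 11 = 1
462 = 2 × 3 × 7 × 11


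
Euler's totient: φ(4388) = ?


4388 = 2^2 × 1097
Prime factors: 2, 1097
φ(4388) = 4388 × (1-1/2) × (1-1/1097)
= 4388 × 1/2 × 1096/1097 = 2192

φ(4388) = 2192


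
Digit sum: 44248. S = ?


4 + 4 + 2 + 4 + 8 = 22


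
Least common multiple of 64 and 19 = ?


GCD(64, 19) = 1
LCM = 64*19/1 = 1216/1 = 1216

LCM = 1216


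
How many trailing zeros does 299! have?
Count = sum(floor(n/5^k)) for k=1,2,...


floor(299/5) = 59
floor(299/25) = 11
floor(299/125) = 2
Total = 72

72 trailing zeros


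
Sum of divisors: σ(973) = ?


Divisors of 973: 1, 7, 139, 973
Sum = 1 + 7 + 139 + 973 = 1120

σ(973) = 1120


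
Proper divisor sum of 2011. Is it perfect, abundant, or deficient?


Proper divisors: 1
Sum = 1 = 1
1 < 2011 → deficient

s(2011) = 1 (deficient)


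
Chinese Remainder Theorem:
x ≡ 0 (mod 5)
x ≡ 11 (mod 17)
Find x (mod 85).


M = 5*17 = 85
M1 = M/5 = 17, M2 = M/17 = 5
M1^(-1) mod 5 = 3, M2^(-1) mod 17 = 7
x = 0*17*3 + 11*5*7 = 385
385 mod 85 = 45
Check: 45 mod 5 = 0 ✓, 45 mod 17 = 11 ✓

x ≡ 45 (mod 85)


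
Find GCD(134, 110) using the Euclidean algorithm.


134 = 1 * 110 + 24
110 = 4 * 24 + 14
24 = 1 * 14 + 10
14 = 1 * 10 + 4
10 = 2 * 4 + 2
4 = 2 * 2 + 0
GCD = 2


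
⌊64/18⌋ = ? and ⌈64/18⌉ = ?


64/18 = 3.5556
floor = 3
ceil = 4

floor = 3, ceil = 4


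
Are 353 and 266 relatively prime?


Euclidean algorithm:
353 = 1 * 266 + 87
266 = 3 * 87 + 5
87 = 17 * 5 + 2
5 = 2 * 2 + 1
2 = 2 * 1 + 0
GCD(353, 266) = 1

Yes, coprime (GCD = 1)


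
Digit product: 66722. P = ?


6 × 6 × 7 × 2 × 2 = 1008


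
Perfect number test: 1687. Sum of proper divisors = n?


Proper divisors of 1687: 1, 7, 241
Sum = 1 + 7 + 241 = 249

No, 1687 is not perfect (249 ≠ 1687)


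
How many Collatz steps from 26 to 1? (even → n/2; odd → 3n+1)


26 → 13 → 40 → 20 → 10 → 5 → 16 → 8 → 4 → 2 → 1
Total steps = 10

10 steps


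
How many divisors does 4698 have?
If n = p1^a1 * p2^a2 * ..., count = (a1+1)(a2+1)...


4698 = 2^1 × 3^4 × 29^1
d(4698) = (1+1) × (4+1) × (1+1) = 20

20 divisors


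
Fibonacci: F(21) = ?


Sequence: 1, 1, 2, 3, 5, 8, 13, 21, 34, 55, 89, 144, 233, 377, 610, 987, 1597, 2584, 4181, 6765, 10946
F(21) = 10946


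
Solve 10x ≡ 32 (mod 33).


GCD(10, 33) = 1, unique solution
a^(-1) mod 33 = 10
x = 10 * 32 mod 33 = 23

x ≡ 23 (mod 33)


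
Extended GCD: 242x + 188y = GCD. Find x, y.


Tabular extended Euclidean (each row: r = 242*s + 188*t):
r=242, s=1, t=0
r=188, s=0, t=1
q=1: r=54, s=1, t=-1   [242*(1) + 188*(-1) = 54]
q=3: r=26, s=-3, t=4   [242*(-3) + 188*(4) = 26]
q=2: r=2, s=7, t=-9   [242*(7) + 188*(-9) = 2]
q=13: r=0, s=-94, t=121   [242*(-94) + 188*(121) = 0]
GCD = 2; from the row with r=2: x=7, y=-9
Check: 242*(7) + 188*(-9) = 1694 - 1692 = 2

GCD = 2, x = 7, y = -9


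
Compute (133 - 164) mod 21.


133 - 164 = -31
-31 mod 21 = 11


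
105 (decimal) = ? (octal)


105 (base 10) = 105 (decimal)
105 (decimal) = 151 (base 8)


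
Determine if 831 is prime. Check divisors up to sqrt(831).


831 / 3 = 277 (exact division)
831 is NOT prime.

No, 831 is not prime


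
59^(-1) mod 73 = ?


Use the extended Euclidean algorithm on (73, 59); each row r = 73*s + 59*t:
r=73, s=1, t=0
r=59, s=0, t=1
q=1: r=14, s=1, t=-1   [73*(1) + 59*(-1) = 14]
q=4: r=3, s=-4, t=5   [73*(-4) + 59*(5) = 3]
q=4: r=2, s=17, t=-21   [73*(17) + 59*(-21) = 2]
q=1: r=1, s=-21, t=26   [73*(-21) + 59*(26) = 1]
q=2: r=0, s=59, t=-73   [73*(59) + 59*(-73) = 0]
GCD = 1 with t = 26, so 59*(26) ≡ 1 (mod 73)
Inverse = 26 mod 73 = 26
Check: 59 * 26 = 1534 ≡ 1 (mod 73)

59^(-1) ≡ 26 (mod 73)


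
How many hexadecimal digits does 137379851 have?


137379851 in base 16 = 830400B
Number of digits = 7

7 digits (base 16)


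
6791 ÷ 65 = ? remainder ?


6791 = 65 * 104 + 31
Check: 6760 + 31 = 6791

q = 104, r = 31


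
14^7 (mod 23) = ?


14^1 mod 23 = 14
14^2 mod 23 = 12
14^3 mod 23 = 7
14^4 mod 23 = 6
14^5 mod 23 = 15
14^6 mod 23 = 3
14^7 mod 23 = 19


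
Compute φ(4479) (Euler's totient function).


4479 = 3 × 1493
Prime factors: 3, 1493
φ(4479) = 4479 × (1-1/3) × (1-1/1493)
= 4479 × 2/3 × 1492/1493 = 2984

φ(4479) = 2984


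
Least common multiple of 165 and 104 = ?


GCD(165, 104) = 1
LCM = 165*104/1 = 17160/1 = 17160

LCM = 17160


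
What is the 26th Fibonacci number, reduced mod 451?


F(k) mod 451 for k=1..26:
1, 1, 2, 3, 5, 8, 13, 21, 34, 55, 89, 144, 233, 377, 159, 85, 244, 329, 122, 0, 122, 122, 244, 366, 159, 74
F(26) mod 451 = 74


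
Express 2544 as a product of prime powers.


2544 / 2 = 1272
1272 / 2 = 636
636 / 2 = 318
318 / 2 = 159
159 / 3 = 53
53 / 53 = 1
2544 = 2^4 × 3 × 53


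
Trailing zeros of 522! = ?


floor(522/5) = 104
floor(522/25) = 20
floor(522/125) = 4
Total = 128

128 trailing zeros


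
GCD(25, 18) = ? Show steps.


25 = 1 * 18 + 7
18 = 2 * 7 + 4
7 = 1 * 4 + 3
4 = 1 * 3 + 1
3 = 3 * 1 + 0
GCD = 1


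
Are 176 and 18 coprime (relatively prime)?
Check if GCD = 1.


Euclidean algorithm:
176 = 9 * 18 + 14
18 = 1 * 14 + 4
14 = 3 * 4 + 2
4 = 2 * 2 + 0
GCD(176, 18) = 2

No, not coprime (GCD = 2)


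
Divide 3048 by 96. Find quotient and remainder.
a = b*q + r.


3048 = 96 * 31 + 72
Check: 2976 + 72 = 3048

q = 31, r = 72


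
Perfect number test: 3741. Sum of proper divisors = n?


Proper divisors of 3741: 1, 3, 29, 43, 87, 129, 1247
Sum = 1 + 3 + 29 + 43 + 87 + 129 + 1247 = 1539

No, 3741 is not perfect (1539 ≠ 3741)


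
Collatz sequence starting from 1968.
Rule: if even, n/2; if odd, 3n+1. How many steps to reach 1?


1968 → 984 → 492 → 246 → 123 → 370 → 185 → 556 → 278 → 139 → 418 → 209 → 628 → 314 → 157 → 472 → 236 → 118 → 59 → 178 → 89 → 268 → 134 → 67 → 202 → 101 → 304 → 152 → 76 → 38 → 19 → 58 → 29 → 88 → 44 → 22 → 11 → 34 → 17 → 52 → 26 → 13 → 40 → 20 → 10 → 5 → 16 → 8 → 4 → 2 → 1
Total steps = 50

50 steps


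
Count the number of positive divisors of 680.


680 = 2^3 × 5^1 × 17^1
d(680) = (3+1) × (1+1) × (1+1) = 16

16 divisors


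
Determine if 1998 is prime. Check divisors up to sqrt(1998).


1998 / 2 = 999 (exact division)
1998 is NOT prime.

No, 1998 is not prime


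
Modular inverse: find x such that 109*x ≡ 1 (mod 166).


Use the extended Euclidean algorithm on (166, 109); each row r = 166*s + 109*t:
r=166, s=1, t=0
r=109, s=0, t=1
q=1: r=57, s=1, t=-1   [166*(1) + 109*(-1) = 57]
q=1: r=52, s=-1, t=2   [166*(-1) + 109*(2) = 52]
q=1: r=5, s=2, t=-3   [166*(2) + 109*(-3) = 5]
q=10: r=2, s=-21, t=32   [166*(-21) + 109*(32) = 2]
q=2: r=1, s=44, t=-67   [166*(44) + 109*(-67) = 1]
q=2: r=0, s=-109, t=166   [166*(-109) + 109*(166) = 0]
GCD = 1 with t = -67, so 109*(-67) ≡ 1 (mod 166)
Inverse = -67 mod 166 = 99
Check: 109 * 99 = 10791 ≡ 1 (mod 166)

109^(-1) ≡ 99 (mod 166)


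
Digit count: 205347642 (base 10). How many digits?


205347642 has 9 digits in base 10
floor(log10(205347642)) + 1 = floor(8.3125) + 1 = 9

9 digits (base 10)


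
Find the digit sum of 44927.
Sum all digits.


4 + 4 + 9 + 2 + 7 = 26


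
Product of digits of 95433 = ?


9 × 5 × 4 × 3 × 3 = 1620


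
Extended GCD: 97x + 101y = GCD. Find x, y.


Tabular extended Euclidean (each row: r = 97*s + 101*t):
r=97, s=1, t=0
r=101, s=0, t=1
q=0: r=97, s=1, t=0   [97*(1) + 101*(0) = 97]
q=1: r=4, s=-1, t=1   [97*(-1) + 101*(1) = 4]
q=24: r=1, s=25, t=-24   [97*(25) + 101*(-24) = 1]
q=4: r=0, s=-101, t=97   [97*(-101) + 101*(97) = 0]
GCD = 1; from the row with r=1: x=25, y=-24
Check: 97*(25) + 101*(-24) = 2425 - 2424 = 1

GCD = 1, x = 25, y = -24


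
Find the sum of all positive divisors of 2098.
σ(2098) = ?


Divisors of 2098: 1, 2, 1049, 2098
Sum = 1 + 2 + 1049 + 2098 = 3150

σ(2098) = 3150


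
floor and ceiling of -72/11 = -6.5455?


-72/11 = -6.5455
floor = -7
ceil = -6

floor = -7, ceil = -6


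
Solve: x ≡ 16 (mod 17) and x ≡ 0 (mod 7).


M = 17*7 = 119
M1 = M/17 = 7, M2 = M/7 = 17
M1^(-1) mod 17 = 5, M2^(-1) mod 7 = 5
x = 16*7*5 + 0*17*5 = 560
560 mod 119 = 84
Check: 84 mod 17 = 16 ✓, 84 mod 7 = 0 ✓

x ≡ 84 (mod 119)


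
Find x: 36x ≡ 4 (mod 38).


GCD(36, 38) = 2 divides 4
Divide: 18x ≡ 2 (mod 19)
x ≡ 17 (mod 19)


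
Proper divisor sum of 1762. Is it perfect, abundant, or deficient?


Proper divisors: 1, 2, 881
Sum = 1 + 2 + 881 = 884
884 < 1762 → deficient

s(1762) = 884 (deficient)


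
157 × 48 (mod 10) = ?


157 × 48 = 7536
7536 mod 10 = 6


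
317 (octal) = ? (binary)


317 (base 8) = 207 (decimal)
207 (decimal) = 11001111 (base 2)


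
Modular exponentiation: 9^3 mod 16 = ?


9^1 mod 16 = 9
9^2 mod 16 = 1
9^3 mod 16 = 9


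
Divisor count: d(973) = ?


973 = 7^1 × 139^1
d(973) = (1+1) × (1+1) = 4

4 divisors


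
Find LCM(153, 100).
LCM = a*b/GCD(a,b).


GCD(153, 100) = 1
LCM = 153*100/1 = 15300/1 = 15300

LCM = 15300


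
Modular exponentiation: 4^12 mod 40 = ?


4^1 mod 40 = 4
4^2 mod 40 = 16
4^3 mod 40 = 24
4^4 mod 40 = 16
4^5 mod 40 = 24
4^6 mod 40 = 16
4^7 mod 40 = 24
4^8 mod 40 = 16
4^9 mod 40 = 24
4^10 mod 40 = 16
4^11 mod 40 = 24
4^12 mod 40 = 16


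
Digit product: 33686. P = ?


3 × 3 × 6 × 8 × 6 = 2592


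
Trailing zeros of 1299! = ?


floor(1299/5) = 259
floor(1299/25) = 51
floor(1299/125) = 10
floor(1299/625) = 2
Total = 322

322 trailing zeros


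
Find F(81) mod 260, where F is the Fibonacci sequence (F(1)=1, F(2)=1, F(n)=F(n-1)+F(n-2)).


F(k) mod 260 for k=1..81:
1, 1, 2, 3, 5, 8, 13, 21, 34, 55, 89, 144, 233, 117, 90, 207, 37, 244, 21, 5, 26, 31, 57, 88, 145, 233, 118, 91, 209, 40, 249, 29, 18, 47, 65, 112, 177, 29, 206, 235, 181, 156, 77, 233, 50, 23, 73, 96, 169, 5, 174, 179, 93, 12, 105, 117, 222, 79, 41, 120, 161, 21, 182, 203, 125, 68, 193, 1, 194, 195, 129, 64, 193, 257, 190, 187, 117, 44, 161, 205, 106
F(81) mod 260 = 106


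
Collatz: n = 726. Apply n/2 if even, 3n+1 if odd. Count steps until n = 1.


726 → 363 → 1090 → 545 → 1636 → 818 → 409 → 1228 → 614 → 307 → 922 → 461 → 1384 → 692 → 346 → 173 → 520 → 260 → 130 → 65 → 196 → 98 → 49 → 148 → 74 → 37 → 112 → 56 → 28 → 14 → 7 → 22 → 11 → 34 → 17 → 52 → 26 → 13 → 40 → 20 → 10 → 5 → 16 → 8 → 4 → 2 → 1
Total steps = 46

46 steps


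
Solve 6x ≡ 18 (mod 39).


GCD(6, 39) = 3 divides 18
Divide: 2x ≡ 6 (mod 13)
x ≡ 3 (mod 13)


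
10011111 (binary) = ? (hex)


10011111 (base 2) = 159 (decimal)
159 (decimal) = 9F (base 16)


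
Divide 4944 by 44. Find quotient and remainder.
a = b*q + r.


4944 = 44 * 112 + 16
Check: 4928 + 16 = 4944

q = 112, r = 16


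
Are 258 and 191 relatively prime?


Euclidean algorithm:
258 = 1 * 191 + 67
191 = 2 * 67 + 57
67 = 1 * 57 + 10
57 = 5 * 10 + 7
10 = 1 * 7 + 3
7 = 2 * 3 + 1
3 = 3 * 1 + 0
GCD(258, 191) = 1

Yes, coprime (GCD = 1)


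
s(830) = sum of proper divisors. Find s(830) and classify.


Proper divisors: 1, 2, 5, 10, 83, 166, 415
Sum = 1 + 2 + 5 + 10 + 83 + 166 + 415 = 682
682 < 830 → deficient

s(830) = 682 (deficient)


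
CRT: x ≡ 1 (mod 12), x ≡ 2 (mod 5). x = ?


M = 12*5 = 60
M1 = M/12 = 5, M2 = M/5 = 12
M1^(-1) mod 12 = 5, M2^(-1) mod 5 = 3
x = 1*5*5 + 2*12*3 = 97
97 mod 60 = 37
Check: 37 mod 12 = 1 ✓, 37 mod 5 = 2 ✓

x ≡ 37 (mod 60)


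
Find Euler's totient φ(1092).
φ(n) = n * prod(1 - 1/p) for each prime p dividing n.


1092 = 2^2 × 3 × 7 × 13
Prime factors: 2, 3, 7, 13
φ(1092) = 1092 × (1-1/2) × (1-1/3) × (1-1/7) × (1-1/13)
= 1092 × 1/2 × 2/3 × 6/7 × 12/13 = 288

φ(1092) = 288


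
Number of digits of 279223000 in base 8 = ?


279223000 in base 8 = 2051115330
Number of digits = 10

10 digits (base 8)


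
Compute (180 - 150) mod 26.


180 - 150 = 30
30 mod 26 = 4


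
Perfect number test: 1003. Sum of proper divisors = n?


Proper divisors of 1003: 1, 17, 59
Sum = 1 + 17 + 59 = 77

No, 1003 is not perfect (77 ≠ 1003)


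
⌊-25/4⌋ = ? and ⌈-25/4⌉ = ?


-25/4 = -6.2500
floor = -7
ceil = -6

floor = -7, ceil = -6


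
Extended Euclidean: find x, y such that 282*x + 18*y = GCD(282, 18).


Tabular extended Euclidean (each row: r = 282*s + 18*t):
r=282, s=1, t=0
r=18, s=0, t=1
q=15: r=12, s=1, t=-15   [282*(1) + 18*(-15) = 12]
q=1: r=6, s=-1, t=16   [282*(-1) + 18*(16) = 6]
q=2: r=0, s=3, t=-47   [282*(3) + 18*(-47) = 0]
GCD = 6; from the row with r=6: x=-1, y=16
Check: 282*(-1) + 18*(16) = -282 + 288 = 6

GCD = 6, x = -1, y = 16


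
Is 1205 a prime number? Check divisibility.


1205 / 5 = 241 (exact division)
1205 is NOT prime.

No, 1205 is not prime


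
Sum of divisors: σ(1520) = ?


Divisors of 1520: 1, 2, 4, 5, 8, 10, 16, 19, 20, 38, 40, 76, 80, 95, 152, 190, 304, 380, 760, 1520
Sum = 1 + 2 + 4 + 5 + 8 + 10 + 16 + 19 + 20 + 38 + 40 + 76 + 80 + 95 + 152 + 190 + 304 + 380 + 760 + 1520 = 3720

σ(1520) = 3720


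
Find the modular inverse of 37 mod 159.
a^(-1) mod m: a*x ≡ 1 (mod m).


Use the extended Euclidean algorithm on (159, 37); each row r = 159*s + 37*t:
r=159, s=1, t=0
r=37, s=0, t=1
q=4: r=11, s=1, t=-4   [159*(1) + 37*(-4) = 11]
q=3: r=4, s=-3, t=13   [159*(-3) + 37*(13) = 4]
q=2: r=3, s=7, t=-30   [159*(7) + 37*(-30) = 3]
q=1: r=1, s=-10, t=43   [159*(-10) + 37*(43) = 1]
q=3: r=0, s=37, t=-159   [159*(37) + 37*(-159) = 0]
GCD = 1 with t = 43, so 37*(43) ≡ 1 (mod 159)
Inverse = 43 mod 159 = 43
Check: 37 * 43 = 1591 ≡ 1 (mod 159)

37^(-1) ≡ 43 (mod 159)


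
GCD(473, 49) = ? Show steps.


473 = 9 * 49 + 32
49 = 1 * 32 + 17
32 = 1 * 17 + 15
17 = 1 * 15 + 2
15 = 7 * 2 + 1
2 = 2 * 1 + 0
GCD = 1


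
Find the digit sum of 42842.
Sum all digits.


4 + 2 + 8 + 4 + 2 = 20


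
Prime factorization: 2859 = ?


2859 / 3 = 953
953 / 953 = 1
2859 = 3 × 953


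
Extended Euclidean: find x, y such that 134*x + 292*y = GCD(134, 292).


Tabular extended Euclidean (each row: r = 134*s + 292*t):
r=134, s=1, t=0
r=292, s=0, t=1
q=0: r=134, s=1, t=0   [134*(1) + 292*(0) = 134]
q=2: r=24, s=-2, t=1   [134*(-2) + 292*(1) = 24]
q=5: r=14, s=11, t=-5   [134*(11) + 292*(-5) = 14]
q=1: r=10, s=-13, t=6   [134*(-13) + 292*(6) = 10]
q=1: r=4, s=24, t=-11   [134*(24) + 292*(-11) = 4]
q=2: r=2, s=-61, t=28   [134*(-61) + 292*(28) = 2]
q=2: r=0, s=146, t=-67   [134*(146) + 292*(-67) = 0]
GCD = 2; from the row with r=2: x=-61, y=28
Check: 134*(-61) + 292*(28) = -8174 + 8176 = 2

GCD = 2, x = -61, y = 28


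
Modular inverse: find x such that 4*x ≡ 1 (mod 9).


Use the extended Euclidean algorithm on (9, 4); each row r = 9*s + 4*t:
r=9, s=1, t=0
r=4, s=0, t=1
q=2: r=1, s=1, t=-2   [9*(1) + 4*(-2) = 1]
q=4: r=0, s=-4, t=9   [9*(-4) + 4*(9) = 0]
GCD = 1 with t = -2, so 4*(-2) ≡ 1 (mod 9)
Inverse = -2 mod 9 = 7
Check: 4 * 7 = 28 ≡ 1 (mod 9)

4^(-1) ≡ 7 (mod 9)


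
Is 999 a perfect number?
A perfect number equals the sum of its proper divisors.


Proper divisors of 999: 1, 3, 9, 27, 37, 111, 333
Sum = 1 + 3 + 9 + 27 + 37 + 111 + 333 = 521

No, 999 is not perfect (521 ≠ 999)


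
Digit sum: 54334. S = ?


5 + 4 + 3 + 3 + 4 = 19


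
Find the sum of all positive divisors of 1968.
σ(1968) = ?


Divisors of 1968: 1, 2, 3, 4, 6, 8, 12, 16, 24, 41, 48, 82, 123, 164, 246, 328, 492, 656, 984, 1968
Sum = 1 + 2 + 3 + 4 + 6 + 8 + 12 + 16 + 24 + 41 + 48 + 82 + 123 + 164 + 246 + 328 + 492 + 656 + 984 + 1968 = 5208

σ(1968) = 5208


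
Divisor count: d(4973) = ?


4973 = 4973^1
d(4973) = (1+1) = 2

2 divisors


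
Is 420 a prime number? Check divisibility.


420 / 2 = 210 (exact division)
420 is NOT prime.

No, 420 is not prime


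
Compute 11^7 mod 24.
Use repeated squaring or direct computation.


11^1 mod 24 = 11
11^2 mod 24 = 1
11^3 mod 24 = 11
11^4 mod 24 = 1
11^5 mod 24 = 11
11^6 mod 24 = 1
11^7 mod 24 = 11


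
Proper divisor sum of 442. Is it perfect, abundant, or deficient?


Proper divisors: 1, 2, 13, 17, 26, 34, 221
Sum = 1 + 2 + 13 + 17 + 26 + 34 + 221 = 314
314 < 442 → deficient

s(442) = 314 (deficient)


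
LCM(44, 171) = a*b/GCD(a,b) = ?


GCD(44, 171) = 1
LCM = 44*171/1 = 7524/1 = 7524

LCM = 7524


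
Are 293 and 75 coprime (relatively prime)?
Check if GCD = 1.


Euclidean algorithm:
293 = 3 * 75 + 68
75 = 1 * 68 + 7
68 = 9 * 7 + 5
7 = 1 * 5 + 2
5 = 2 * 2 + 1
2 = 2 * 1 + 0
GCD(293, 75) = 1

Yes, coprime (GCD = 1)


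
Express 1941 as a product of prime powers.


1941 / 3 = 647
647 / 647 = 1
1941 = 3 × 647


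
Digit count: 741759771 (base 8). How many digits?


741759771 in base 8 = 5415455433
Number of digits = 10

10 digits (base 8)


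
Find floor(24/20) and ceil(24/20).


24/20 = 1.2000
floor = 1
ceil = 2

floor = 1, ceil = 2


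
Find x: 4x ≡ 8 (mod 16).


GCD(4, 16) = 4 divides 8
Divide: 1x ≡ 2 (mod 4)
x ≡ 2 (mod 4)


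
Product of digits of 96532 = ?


9 × 6 × 5 × 3 × 2 = 1620


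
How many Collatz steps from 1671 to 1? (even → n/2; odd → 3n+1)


1671 → 5014 → 2507 → 7522 → 3761 → 11284 → 5642 → 2821 → 8464 → 4232 → 2116 → 1058 → 529 → 1588 → 794 → 397 → 1192 → 596 → 298 → 149 → 448 → 224 → 112 → 56 → 28 → 14 → 7 → 22 → 11 → 34 → 17 → 52 → 26 → 13 → 40 → 20 → 10 → 5 → 16 → 8 → 4 → 2 → 1
Total steps = 42

42 steps


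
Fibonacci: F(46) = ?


Sequence: 1, 1, 2, 3, 5, 8, 13, 21, 34, 55, 89, 144, 233, 377, 610, 987, 1597, 2584, 4181, 6765, 10946, 17711, 28657, 46368, 75025, 121393, 196418, 317811, 514229, 832040, 1346269, 2178309, 3524578, 5702887, 9227465, 14930352, 24157817, 39088169, 63245986, 102334155, 165580141, 267914296, 433494437, 701408733, 1134903170, 1836311903
F(46) = 1836311903


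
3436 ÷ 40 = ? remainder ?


3436 = 40 * 85 + 36
Check: 3400 + 36 = 3436

q = 85, r = 36


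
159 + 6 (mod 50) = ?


159 + 6 = 165
165 mod 50 = 15


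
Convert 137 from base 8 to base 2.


137 (base 8) = 95 (decimal)
95 (decimal) = 1011111 (base 2)


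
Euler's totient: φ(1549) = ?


1549 = 1549
Prime factors: 1549
φ(1549) = 1549 × (1-1/1549)
= 1549 × 1548/1549 = 1548

φ(1549) = 1548


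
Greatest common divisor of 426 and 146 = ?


426 = 2 * 146 + 134
146 = 1 * 134 + 12
134 = 11 * 12 + 2
12 = 6 * 2 + 0
GCD = 2


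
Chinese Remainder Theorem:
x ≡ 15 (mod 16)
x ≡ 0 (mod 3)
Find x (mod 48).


M = 16*3 = 48
M1 = M/16 = 3, M2 = M/3 = 16
M1^(-1) mod 16 = 11, M2^(-1) mod 3 = 1
x = 15*3*11 + 0*16*1 = 495
495 mod 48 = 15
Check: 15 mod 16 = 15 ✓, 15 mod 3 = 0 ✓

x ≡ 15 (mod 48)
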